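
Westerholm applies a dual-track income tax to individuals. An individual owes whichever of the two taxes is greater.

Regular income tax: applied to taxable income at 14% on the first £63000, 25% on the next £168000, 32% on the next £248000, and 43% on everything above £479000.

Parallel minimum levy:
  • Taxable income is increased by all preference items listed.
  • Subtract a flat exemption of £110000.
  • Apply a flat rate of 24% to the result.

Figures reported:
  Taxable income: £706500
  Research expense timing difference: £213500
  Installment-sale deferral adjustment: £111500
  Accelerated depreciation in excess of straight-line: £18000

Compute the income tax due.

Regular income tax:
  £63000 × 14% = £8820
  £168000 × 25% = £42000
  £248000 × 32% = £79360
  £227500 × 43% = £97825
  → £228005

Parallel minimum levy:
  Adjusted income: £706500 + £213500 + £111500 + £18000 = £1049500
  Less exemption £110000 → base £939500
  £939500 × 24% = £225480

£228005 > £225480, so the regular income tax governs.

£228005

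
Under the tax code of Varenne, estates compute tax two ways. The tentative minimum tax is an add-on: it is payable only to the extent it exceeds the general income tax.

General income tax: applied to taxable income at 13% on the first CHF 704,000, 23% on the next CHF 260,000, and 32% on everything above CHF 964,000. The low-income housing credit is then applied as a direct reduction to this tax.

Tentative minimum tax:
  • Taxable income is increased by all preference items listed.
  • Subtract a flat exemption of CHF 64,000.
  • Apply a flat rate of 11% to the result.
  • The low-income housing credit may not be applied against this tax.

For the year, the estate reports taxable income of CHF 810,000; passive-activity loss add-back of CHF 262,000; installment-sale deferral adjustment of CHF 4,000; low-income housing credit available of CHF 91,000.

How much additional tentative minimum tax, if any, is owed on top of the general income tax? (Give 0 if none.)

General income tax:
  CHF 704,000 × 13% = CHF 91,520
  CHF 106,000 × 23% = CHF 24,380
  → CHF 115,900
  Less low-income housing credit CHF 91,000 → CHF 24,900

Tentative minimum tax:
  Adjusted income: CHF 810,000 + CHF 262,000 + CHF 4,000 = CHF 1,076,000
  Less exemption CHF 64,000 → base CHF 1,012,000
  CHF 1,012,000 × 11% = CHF 111,320

Excess of tentative minimum tax over general income tax: CHF 111,320 − CHF 24,900 = CHF 86,420.

CHF 86,420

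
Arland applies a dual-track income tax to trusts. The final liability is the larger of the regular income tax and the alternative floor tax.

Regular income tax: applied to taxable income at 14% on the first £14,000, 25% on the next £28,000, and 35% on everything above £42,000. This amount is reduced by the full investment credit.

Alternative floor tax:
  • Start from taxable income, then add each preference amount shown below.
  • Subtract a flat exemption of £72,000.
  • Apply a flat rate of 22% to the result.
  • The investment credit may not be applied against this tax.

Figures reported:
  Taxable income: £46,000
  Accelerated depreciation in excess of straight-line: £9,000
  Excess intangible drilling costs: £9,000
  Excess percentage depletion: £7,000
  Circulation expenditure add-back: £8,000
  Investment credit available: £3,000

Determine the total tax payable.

Regular income tax:
  £14,000 × 14% = £1,960
  £28,000 × 25% = £7,000
  £4,000 × 35% = £1,400
  → £10,360
  Less investment credit £3,000 → £7,360

Alternative floor tax:
  Adjusted income: £46,000 + £9,000 + £9,000 + £7,000 + £8,000 = £79,000
  Less exemption £72,000 → base £7,000
  £7,000 × 22% = £1,540

£7,360 > £1,540, so the regular income tax governs.

£7,360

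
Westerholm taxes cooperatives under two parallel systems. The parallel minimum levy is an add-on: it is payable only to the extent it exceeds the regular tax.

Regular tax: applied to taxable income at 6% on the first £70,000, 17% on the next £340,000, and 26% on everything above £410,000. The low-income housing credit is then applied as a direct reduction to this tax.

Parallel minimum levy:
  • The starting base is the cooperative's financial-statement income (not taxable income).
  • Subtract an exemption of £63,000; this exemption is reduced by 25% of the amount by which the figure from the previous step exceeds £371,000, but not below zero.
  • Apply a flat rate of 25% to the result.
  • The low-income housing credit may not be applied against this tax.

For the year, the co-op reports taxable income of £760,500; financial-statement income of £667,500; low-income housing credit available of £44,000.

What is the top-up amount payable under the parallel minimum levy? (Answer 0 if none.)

Parallel minimum levy:
  Base (financial-statement income): £667,500
  Exemption: 25% × (£667,500 − £371,000) = £74,125 ≥ £63,000, so the exemption is fully phased out
  Base: £667,500 − £0 = £667,500
  £667,500 × 25% = £166,875

Regular tax:
  £70,000 × 6% = £4,200
  £340,000 × 17% = £57,800
  £350,500 × 26% = £91,130
  → £153,130
  Less low-income housing credit £44,000 → £109,130

Excess of parallel minimum levy over regular tax: £166,875 − £109,130 = £57,745.

£57,745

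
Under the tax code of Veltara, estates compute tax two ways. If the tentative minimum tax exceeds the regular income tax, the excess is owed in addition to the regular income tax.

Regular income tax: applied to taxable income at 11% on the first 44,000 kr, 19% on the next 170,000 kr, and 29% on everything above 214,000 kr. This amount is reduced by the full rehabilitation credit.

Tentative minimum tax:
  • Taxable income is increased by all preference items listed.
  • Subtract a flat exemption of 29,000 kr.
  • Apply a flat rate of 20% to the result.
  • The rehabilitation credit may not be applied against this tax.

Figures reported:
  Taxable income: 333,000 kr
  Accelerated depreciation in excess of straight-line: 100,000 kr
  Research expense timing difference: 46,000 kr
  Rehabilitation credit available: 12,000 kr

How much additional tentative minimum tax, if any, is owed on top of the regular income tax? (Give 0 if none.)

30,350 kr

Tentative minimum tax:
  Adjusted income: 333,000 kr + 100,000 kr + 46,000 kr = 479,000 kr
  Less exemption 29,000 kr → base 450,000 kr
  450,000 kr × 20% = 90,000 kr

Regular income tax:
  44,000 kr × 11% = 4,840 kr
  170,000 kr × 19% = 32,300 kr
  119,000 kr × 29% = 34,510 kr
  → 71,650 kr
  Less rehabilitation credit 12,000 kr → 59,650 kr

Excess of tentative minimum tax over regular income tax: 90,000 kr − 59,650 kr = 30,350 kr.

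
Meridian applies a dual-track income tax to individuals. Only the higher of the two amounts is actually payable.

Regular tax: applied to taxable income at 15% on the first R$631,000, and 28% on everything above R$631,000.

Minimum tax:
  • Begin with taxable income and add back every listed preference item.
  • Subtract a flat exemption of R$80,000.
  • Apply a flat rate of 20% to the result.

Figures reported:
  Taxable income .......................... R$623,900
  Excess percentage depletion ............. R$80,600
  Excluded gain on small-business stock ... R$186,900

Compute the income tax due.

R$162,280

Regular tax:
  R$623,900 × 15% = R$93,585

Minimum tax:
  Adjusted income: R$623,900 + R$80,600 + R$186,900 = R$891,400
  Less exemption R$80,000 → base R$811,400
  R$811,400 × 20% = R$162,280

R$162,280 > R$93,585, so the minimum tax is the binding amount.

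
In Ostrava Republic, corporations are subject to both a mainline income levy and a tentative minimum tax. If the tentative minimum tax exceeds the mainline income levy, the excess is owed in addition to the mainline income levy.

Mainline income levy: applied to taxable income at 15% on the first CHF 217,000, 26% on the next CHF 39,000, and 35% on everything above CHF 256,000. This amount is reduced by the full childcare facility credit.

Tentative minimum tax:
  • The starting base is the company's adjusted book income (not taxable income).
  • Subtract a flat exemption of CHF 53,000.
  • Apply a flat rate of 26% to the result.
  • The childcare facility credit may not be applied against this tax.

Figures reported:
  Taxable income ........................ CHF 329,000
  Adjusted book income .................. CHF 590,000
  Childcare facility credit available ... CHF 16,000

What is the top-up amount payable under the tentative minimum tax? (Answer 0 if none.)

Mainline income levy:
  CHF 217,000 × 15% = CHF 32,550
  CHF 39,000 × 26% = CHF 10,140
  CHF 73,000 × 35% = CHF 25,550
  → CHF 68,240
  Less childcare facility credit CHF 16,000 → CHF 52,240

Tentative minimum tax:
  Base (adjusted book income): CHF 590,000
  Less exemption CHF 53,000 → base CHF 537,000
  CHF 537,000 × 26% = CHF 139,620

Excess of tentative minimum tax over mainline income levy: CHF 139,620 − CHF 52,240 = CHF 87,380.

CHF 87,380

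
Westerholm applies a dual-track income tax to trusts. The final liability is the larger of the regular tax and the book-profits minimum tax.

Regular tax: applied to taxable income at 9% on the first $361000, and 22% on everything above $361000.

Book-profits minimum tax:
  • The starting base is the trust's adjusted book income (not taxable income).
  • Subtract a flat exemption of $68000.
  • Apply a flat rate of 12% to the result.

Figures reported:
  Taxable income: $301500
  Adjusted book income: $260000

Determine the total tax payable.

Book-profits minimum tax:
  Base (adjusted book income): $260000
  Less exemption $68000 → base $192000
  $192000 × 12% = $23040

Regular tax:
  $301500 × 9% = $27135

$27135 > $23040, so the regular tax governs.

$27135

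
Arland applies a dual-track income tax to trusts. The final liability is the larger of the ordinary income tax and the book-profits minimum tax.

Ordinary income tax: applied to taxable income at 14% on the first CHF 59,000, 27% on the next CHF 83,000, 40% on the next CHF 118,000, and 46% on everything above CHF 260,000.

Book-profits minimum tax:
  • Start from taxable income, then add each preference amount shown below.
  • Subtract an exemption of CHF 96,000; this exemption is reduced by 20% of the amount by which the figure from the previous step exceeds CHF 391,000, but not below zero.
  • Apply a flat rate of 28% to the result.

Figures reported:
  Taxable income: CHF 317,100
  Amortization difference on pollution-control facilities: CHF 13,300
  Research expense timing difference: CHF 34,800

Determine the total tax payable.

Book-profits minimum tax:
  Adjusted income: CHF 317,100 + CHF 13,300 + CHF 34,800 = CHF 365,200
  Exemption: CHF 365,200 ≤ CHF 391,000, so full CHF 96,000 applies
  Base: CHF 365,200 − CHF 96,000 = CHF 269,200
  CHF 269,200 × 28% = CHF 75,376

Ordinary income tax:
  CHF 59,000 × 14% = CHF 8,260
  CHF 83,000 × 27% = CHF 22,410
  CHF 118,000 × 40% = CHF 47,200
  CHF 57,100 × 46% = CHF 26,266
  → CHF 104,136

CHF 104,136 > CHF 75,376, so the ordinary income tax governs.

CHF 104,136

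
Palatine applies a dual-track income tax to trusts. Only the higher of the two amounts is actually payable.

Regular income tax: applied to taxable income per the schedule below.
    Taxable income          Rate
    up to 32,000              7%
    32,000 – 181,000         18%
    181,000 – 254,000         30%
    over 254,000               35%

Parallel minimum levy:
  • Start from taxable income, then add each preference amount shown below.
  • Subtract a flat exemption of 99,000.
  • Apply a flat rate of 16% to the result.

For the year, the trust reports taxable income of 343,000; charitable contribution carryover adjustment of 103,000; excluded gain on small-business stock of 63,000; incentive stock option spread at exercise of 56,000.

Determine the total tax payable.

82,110

Regular income tax:
  32,000 × 7% = 2,240
  149,000 × 18% = 26,820
  73,000 × 30% = 21,900
  89,000 × 35% = 31,150
  → 82,110

Parallel minimum levy:
  Adjusted income: 343,000 + 103,000 + 63,000 + 56,000 = 565,000
  Less exemption 99,000 → base 466,000
  466,000 × 16% = 74,560

82,110 > 74,560, so the regular income tax governs.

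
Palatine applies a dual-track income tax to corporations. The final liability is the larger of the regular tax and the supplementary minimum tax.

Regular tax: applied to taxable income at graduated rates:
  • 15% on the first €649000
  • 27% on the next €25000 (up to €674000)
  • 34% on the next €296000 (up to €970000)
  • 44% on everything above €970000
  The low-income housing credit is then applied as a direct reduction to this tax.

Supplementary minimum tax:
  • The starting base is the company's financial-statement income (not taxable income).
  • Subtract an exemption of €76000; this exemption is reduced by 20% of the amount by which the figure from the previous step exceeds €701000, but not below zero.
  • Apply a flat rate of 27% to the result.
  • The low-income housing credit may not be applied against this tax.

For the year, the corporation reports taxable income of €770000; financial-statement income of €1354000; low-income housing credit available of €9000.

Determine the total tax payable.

€365580

Regular tax:
  €649000 × 15% = €97350
  €25000 × 27% = €6750
  €96000 × 34% = €32640
  → €136740
  Less low-income housing credit €9000 → €127740

Supplementary minimum tax:
  Base (financial-statement income): €1354000
  Exemption: 20% × (€1354000 − €701000) = €130600 ≥ €76000, so the exemption is fully phased out
  Base: €1354000 − €0 = €1354000
  €1354000 × 27% = €365580

€365580 > €127740, so the supplementary minimum tax is the binding amount.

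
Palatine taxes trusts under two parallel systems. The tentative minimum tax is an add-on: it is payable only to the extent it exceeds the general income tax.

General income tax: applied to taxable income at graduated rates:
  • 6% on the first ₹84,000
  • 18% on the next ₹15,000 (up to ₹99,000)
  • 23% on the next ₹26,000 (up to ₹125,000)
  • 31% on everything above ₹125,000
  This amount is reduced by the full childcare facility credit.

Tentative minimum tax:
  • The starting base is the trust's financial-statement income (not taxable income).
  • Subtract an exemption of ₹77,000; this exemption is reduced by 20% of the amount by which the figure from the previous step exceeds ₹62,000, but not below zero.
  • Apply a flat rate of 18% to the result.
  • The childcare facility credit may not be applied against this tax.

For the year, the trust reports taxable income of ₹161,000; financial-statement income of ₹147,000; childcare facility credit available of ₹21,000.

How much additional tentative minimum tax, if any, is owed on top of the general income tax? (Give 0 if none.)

General income tax:
  ₹84,000 × 6% = ₹5,040
  ₹15,000 × 18% = ₹2,700
  ₹26,000 × 23% = ₹5,980
  ₹36,000 × 31% = ₹11,160
  → ₹24,880
  Less childcare facility credit ₹21,000 → ₹3,880

Tentative minimum tax:
  Base (financial-statement income): ₹147,000
  Exemption: ₹77,000 − 20% × (₹147,000 − ₹62,000) = ₹77,000 − ₹17,000 = ₹60,000
  Base: ₹147,000 − ₹60,000 = ₹87,000
  ₹87,000 × 18% = ₹15,660

Excess of tentative minimum tax over general income tax: ₹15,660 − ₹3,880 = ₹11,780.

₹11,780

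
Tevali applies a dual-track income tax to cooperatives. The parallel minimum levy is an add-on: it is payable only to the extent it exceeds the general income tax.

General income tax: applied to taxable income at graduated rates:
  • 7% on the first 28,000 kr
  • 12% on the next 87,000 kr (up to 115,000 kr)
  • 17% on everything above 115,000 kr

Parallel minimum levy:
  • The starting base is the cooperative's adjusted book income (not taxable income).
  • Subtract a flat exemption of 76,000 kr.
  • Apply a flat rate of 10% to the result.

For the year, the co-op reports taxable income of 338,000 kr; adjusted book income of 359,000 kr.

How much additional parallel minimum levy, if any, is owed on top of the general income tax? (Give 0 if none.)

0 kr

General income tax:
  28,000 kr × 7% = 1,960 kr
  87,000 kr × 12% = 10,440 kr
  223,000 kr × 17% = 37,910 kr
  → 50,310 kr

Parallel minimum levy:
  Base (adjusted book income): 359,000 kr
  Less exemption 76,000 kr → base 283,000 kr
  283,000 kr × 10% = 28,300 kr

28,300 kr ≤ 50,310 kr, so no add-on is due.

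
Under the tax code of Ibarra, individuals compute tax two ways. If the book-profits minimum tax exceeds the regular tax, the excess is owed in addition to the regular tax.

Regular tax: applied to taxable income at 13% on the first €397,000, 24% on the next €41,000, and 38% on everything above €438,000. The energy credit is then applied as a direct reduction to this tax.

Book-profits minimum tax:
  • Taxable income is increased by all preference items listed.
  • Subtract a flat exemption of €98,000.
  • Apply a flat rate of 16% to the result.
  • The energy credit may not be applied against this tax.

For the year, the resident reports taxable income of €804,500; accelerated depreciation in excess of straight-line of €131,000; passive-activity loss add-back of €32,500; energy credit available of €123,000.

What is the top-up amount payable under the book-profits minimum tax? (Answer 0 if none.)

€61,480

Regular tax:
  €397,000 × 13% = €51,610
  €41,000 × 24% = €9,840
  €366,500 × 38% = €139,270
  → €200,720
  Less energy credit €123,000 → €77,720

Book-profits minimum tax:
  Adjusted income: €804,500 + €131,000 + €32,500 = €968,000
  Less exemption €98,000 → base €870,000
  €870,000 × 16% = €139,200

Excess of book-profits minimum tax over regular tax: €139,200 − €77,720 = €61,480.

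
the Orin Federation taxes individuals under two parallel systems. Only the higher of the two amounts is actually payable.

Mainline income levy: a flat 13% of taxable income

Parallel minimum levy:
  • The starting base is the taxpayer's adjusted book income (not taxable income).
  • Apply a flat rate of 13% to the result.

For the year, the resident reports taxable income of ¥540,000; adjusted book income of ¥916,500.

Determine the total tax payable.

¥119,145

Parallel minimum levy:
  Base (adjusted book income): ¥916,500
  ¥916,500 × 13% = ¥119,145

Mainline income levy:
  ¥540,000 × 13% = ¥70,200

¥119,145 > ¥70,200, so the parallel minimum levy is the binding amount.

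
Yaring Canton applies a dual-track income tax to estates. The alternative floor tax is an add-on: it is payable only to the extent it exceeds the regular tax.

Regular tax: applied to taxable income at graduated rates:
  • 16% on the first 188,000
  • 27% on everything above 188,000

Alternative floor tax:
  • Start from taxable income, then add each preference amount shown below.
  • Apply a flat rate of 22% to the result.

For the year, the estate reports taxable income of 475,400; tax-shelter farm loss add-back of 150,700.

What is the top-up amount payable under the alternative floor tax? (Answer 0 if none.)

Alternative floor tax:
  Adjusted income: 475,400 + 150,700 = 626,100
  626,100 × 22% = 137,742

Regular tax:
  188,000 × 16% = 30,080
  287,400 × 27% = 77,598
  → 107,678

Excess of alternative floor tax over regular tax: 137,742 − 107,678 = 30,064.

30,064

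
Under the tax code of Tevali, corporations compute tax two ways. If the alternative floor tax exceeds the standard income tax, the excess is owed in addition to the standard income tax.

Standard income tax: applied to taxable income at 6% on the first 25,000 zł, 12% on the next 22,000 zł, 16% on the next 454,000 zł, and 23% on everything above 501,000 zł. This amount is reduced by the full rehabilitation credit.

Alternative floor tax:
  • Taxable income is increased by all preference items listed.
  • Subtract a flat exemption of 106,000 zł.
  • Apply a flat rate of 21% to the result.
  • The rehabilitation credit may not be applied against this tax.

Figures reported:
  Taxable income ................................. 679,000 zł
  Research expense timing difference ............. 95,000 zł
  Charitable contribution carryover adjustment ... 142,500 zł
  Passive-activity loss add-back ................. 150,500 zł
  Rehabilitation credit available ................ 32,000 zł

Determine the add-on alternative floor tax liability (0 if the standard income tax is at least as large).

Alternative floor tax:
  Adjusted income: 679,000 zł + 95,000 zł + 142,500 zł + 150,500 zł = 1,067,000 zł
  Less exemption 106,000 zł → base 961,000 zł
  961,000 zł × 21% = 201,810 zł

Standard income tax:
  25,000 zł × 6% = 1,500 zł
  22,000 zł × 12% = 2,640 zł
  454,000 zł × 16% = 72,640 zł
  178,000 zł × 23% = 40,940 zł
  → 117,720 zł
  Less rehabilitation credit 32,000 zł → 85,720 zł

Excess of alternative floor tax over standard income tax: 201,810 zł − 85,720 zł = 116,090 zł.

116,090 zł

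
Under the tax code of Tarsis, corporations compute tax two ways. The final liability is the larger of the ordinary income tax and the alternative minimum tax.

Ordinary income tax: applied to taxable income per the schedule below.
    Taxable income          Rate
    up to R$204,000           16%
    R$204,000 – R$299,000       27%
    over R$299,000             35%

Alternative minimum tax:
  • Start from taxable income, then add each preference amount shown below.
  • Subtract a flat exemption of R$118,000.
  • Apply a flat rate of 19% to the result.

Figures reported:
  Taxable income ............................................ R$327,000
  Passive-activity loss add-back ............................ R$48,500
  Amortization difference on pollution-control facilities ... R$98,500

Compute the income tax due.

R$68,090

Alternative minimum tax:
  Adjusted income: R$327,000 + R$48,500 + R$98,500 = R$474,000
  Less exemption R$118,000 → base R$356,000
  R$356,000 × 19% = R$67,640

Ordinary income tax:
  R$204,000 × 16% = R$32,640
  R$95,000 × 27% = R$25,650
  R$28,000 × 35% = R$9,800
  → R$68,090

R$68,090 > R$67,640, so the ordinary income tax governs.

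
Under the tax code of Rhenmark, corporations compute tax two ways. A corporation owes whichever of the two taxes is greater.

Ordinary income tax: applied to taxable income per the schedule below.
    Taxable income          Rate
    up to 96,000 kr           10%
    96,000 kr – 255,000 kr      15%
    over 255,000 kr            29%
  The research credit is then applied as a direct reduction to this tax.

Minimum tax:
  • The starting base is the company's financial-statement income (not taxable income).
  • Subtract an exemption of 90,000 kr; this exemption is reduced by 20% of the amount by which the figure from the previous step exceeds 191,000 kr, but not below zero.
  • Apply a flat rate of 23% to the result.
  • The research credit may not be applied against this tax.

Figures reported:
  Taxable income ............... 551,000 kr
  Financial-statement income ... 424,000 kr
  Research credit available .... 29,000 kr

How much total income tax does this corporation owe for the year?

Minimum tax:
  Base (financial-statement income): 424,000 kr
  Exemption: 90,000 kr − 20% × (424,000 kr − 191,000 kr) = 90,000 kr − 46,600 kr = 43,400 kr
  Base: 424,000 kr − 43,400 kr = 380,600 kr
  380,600 kr × 23% = 87,538 kr

Ordinary income tax:
  96,000 kr × 10% = 9,600 kr
  159,000 kr × 15% = 23,850 kr
  296,000 kr × 29% = 85,840 kr
  → 119,290 kr
  Less research credit 29,000 kr → 90,290 kr

90,290 kr > 87,538 kr, so the ordinary income tax governs.

90,290 kr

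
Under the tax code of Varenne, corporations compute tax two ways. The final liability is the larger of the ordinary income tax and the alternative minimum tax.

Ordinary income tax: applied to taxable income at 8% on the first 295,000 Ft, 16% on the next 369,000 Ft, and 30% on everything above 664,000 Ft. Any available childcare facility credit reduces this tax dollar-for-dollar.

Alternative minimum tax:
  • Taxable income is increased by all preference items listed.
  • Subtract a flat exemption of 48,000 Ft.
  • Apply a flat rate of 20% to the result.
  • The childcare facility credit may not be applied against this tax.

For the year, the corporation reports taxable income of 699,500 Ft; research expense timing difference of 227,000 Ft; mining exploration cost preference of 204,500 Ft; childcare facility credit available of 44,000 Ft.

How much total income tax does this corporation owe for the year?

Alternative minimum tax:
  Adjusted income: 699,500 Ft + 227,000 Ft + 204,500 Ft = 1,131,000 Ft
  Less exemption 48,000 Ft → base 1,083,000 Ft
  1,083,000 Ft × 20% = 216,600 Ft

Ordinary income tax:
  295,000 Ft × 8% = 23,600 Ft
  369,000 Ft × 16% = 59,040 Ft
  35,500 Ft × 30% = 10,650 Ft
  → 93,290 Ft
  Less childcare facility credit 44,000 Ft → 49,290 Ft

216,600 Ft > 49,290 Ft, so the alternative minimum tax is the binding amount.

216,600 Ft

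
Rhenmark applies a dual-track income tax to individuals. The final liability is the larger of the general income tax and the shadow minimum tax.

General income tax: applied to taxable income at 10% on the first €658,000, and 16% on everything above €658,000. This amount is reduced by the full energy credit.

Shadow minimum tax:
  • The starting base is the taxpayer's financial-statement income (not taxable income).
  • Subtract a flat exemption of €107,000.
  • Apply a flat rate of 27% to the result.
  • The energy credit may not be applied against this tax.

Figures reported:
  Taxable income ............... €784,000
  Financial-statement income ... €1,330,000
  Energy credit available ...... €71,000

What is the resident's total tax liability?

€330,210

Shadow minimum tax:
  Base (financial-statement income): €1,330,000
  Less exemption €107,000 → base €1,223,000
  €1,223,000 × 27% = €330,210

General income tax:
  €658,000 × 10% = €65,800
  €126,000 × 16% = €20,160
  → €85,960
  Less energy credit €71,000 → €14,960

€330,210 > €14,960, so the shadow minimum tax is the binding amount.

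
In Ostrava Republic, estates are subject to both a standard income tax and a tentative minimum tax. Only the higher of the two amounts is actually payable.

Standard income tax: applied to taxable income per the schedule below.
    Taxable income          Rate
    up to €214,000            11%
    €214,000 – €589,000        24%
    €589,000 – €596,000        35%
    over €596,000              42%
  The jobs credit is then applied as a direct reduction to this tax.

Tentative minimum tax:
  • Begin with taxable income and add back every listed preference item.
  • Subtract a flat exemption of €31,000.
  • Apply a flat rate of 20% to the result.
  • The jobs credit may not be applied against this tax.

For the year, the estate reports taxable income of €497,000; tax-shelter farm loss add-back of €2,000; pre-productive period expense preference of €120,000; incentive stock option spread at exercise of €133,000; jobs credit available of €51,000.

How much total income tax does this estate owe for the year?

€144,200

Standard income tax:
  €214,000 × 11% = €23,540
  €283,000 × 24% = €67,920
  → €91,460
  Less jobs credit €51,000 → €40,460

Tentative minimum tax:
  Adjusted income: €497,000 + €2,000 + €120,000 + €133,000 = €752,000
  Less exemption €31,000 → base €721,000
  €721,000 × 20% = €144,200

€144,200 > €40,460, so the tentative minimum tax is the binding amount.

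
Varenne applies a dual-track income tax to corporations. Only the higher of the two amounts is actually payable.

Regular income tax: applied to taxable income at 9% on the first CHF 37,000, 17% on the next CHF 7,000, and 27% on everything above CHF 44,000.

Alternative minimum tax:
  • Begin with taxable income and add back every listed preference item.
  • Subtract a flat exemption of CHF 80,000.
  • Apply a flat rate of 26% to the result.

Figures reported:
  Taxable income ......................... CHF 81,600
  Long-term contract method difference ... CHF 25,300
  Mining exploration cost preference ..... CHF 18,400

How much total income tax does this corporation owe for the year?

Regular income tax:
  CHF 37,000 × 9% = CHF 3,330
  CHF 7,000 × 17% = CHF 1,190
  CHF 37,600 × 27% = CHF 10,152
  → CHF 14,672

Alternative minimum tax:
  Adjusted income: CHF 81,600 + CHF 25,300 + CHF 18,400 = CHF 125,300
  Less exemption CHF 80,000 → base CHF 45,300
  CHF 45,300 × 26% = CHF 11,778

CHF 14,672 > CHF 11,778, so the regular income tax governs.

CHF 14,672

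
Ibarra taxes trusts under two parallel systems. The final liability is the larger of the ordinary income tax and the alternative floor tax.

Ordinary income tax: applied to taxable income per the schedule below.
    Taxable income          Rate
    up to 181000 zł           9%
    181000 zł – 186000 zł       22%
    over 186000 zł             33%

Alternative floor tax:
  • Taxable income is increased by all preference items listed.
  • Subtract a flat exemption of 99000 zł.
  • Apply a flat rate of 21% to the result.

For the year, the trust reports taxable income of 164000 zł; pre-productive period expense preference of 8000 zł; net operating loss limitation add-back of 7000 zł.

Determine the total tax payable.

Ordinary income tax:
  164000 zł × 9% = 14760 zł

Alternative floor tax:
  Adjusted income: 164000 zł + 8000 zł + 7000 zł = 179000 zł
  Less exemption 99000 zł → base 80000 zł
  80000 zł × 21% = 16800 zł

16800 zł > 14760 zł, so the alternative floor tax is the binding amount.

16800 zł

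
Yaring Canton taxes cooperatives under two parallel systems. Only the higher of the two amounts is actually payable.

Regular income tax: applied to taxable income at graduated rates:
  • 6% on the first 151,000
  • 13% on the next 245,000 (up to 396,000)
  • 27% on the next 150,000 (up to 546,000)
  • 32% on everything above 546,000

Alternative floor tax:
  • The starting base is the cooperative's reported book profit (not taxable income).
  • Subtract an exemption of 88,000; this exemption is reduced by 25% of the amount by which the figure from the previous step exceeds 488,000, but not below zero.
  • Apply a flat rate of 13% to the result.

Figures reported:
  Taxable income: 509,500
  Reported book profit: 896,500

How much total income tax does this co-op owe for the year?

116,545

Alternative floor tax:
  Base (reported book profit): 896,500
  Exemption: 25% × (896,500 − 488,000) = 102,125 ≥ 88,000, so the exemption is fully phased out
  Base: 896,500 − 0 = 896,500
  896,500 × 13% = 116,545

Regular income tax:
  151,000 × 6% = 9,060
  245,000 × 13% = 31,850
  113,500 × 27% = 30,645
  → 71,555

116,545 > 71,555, so the alternative floor tax is the binding amount.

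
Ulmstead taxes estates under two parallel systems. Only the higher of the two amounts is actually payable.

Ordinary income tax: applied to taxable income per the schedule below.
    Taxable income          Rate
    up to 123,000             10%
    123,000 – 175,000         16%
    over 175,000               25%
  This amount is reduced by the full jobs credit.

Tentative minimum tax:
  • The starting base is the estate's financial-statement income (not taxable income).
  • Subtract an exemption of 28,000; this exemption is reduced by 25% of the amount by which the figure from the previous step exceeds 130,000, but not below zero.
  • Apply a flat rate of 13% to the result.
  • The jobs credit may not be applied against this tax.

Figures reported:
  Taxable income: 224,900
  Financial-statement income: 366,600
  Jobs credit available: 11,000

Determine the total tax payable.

47,658

Ordinary income tax:
  123,000 × 10% = 12,300
  52,000 × 16% = 8,320
  49,900 × 25% = 12,475
  → 33,095
  Less jobs credit 11,000 → 22,095

Tentative minimum tax:
  Base (financial-statement income): 366,600
  Exemption: 25% × (366,600 − 130,000) = 59,150 ≥ 28,000, so the exemption is fully phased out
  Base: 366,600 − 0 = 366,600
  366,600 × 13% = 47,658

47,658 > 22,095, so the tentative minimum tax is the binding amount.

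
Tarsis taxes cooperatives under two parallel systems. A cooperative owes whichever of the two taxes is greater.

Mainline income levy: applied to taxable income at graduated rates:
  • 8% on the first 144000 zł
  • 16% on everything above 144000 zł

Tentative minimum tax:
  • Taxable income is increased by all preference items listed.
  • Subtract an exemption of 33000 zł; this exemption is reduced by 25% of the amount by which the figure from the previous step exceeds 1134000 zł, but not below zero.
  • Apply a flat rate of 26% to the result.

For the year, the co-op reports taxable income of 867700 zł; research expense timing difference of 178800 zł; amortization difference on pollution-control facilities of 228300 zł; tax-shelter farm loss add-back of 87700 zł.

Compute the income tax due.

354250 zł

Tentative minimum tax:
  Adjusted income: 867700 zł + 178800 zł + 228300 zł + 87700 zł = 1362500 zł
  Exemption: 25% × (1362500 zł − 1134000 zł) = 57125 zł ≥ 33000 zł, so the exemption is fully phased out
  Base: 1362500 zł − 0 zł = 1362500 zł
  1362500 zł × 26% = 354250 zł

Mainline income levy:
  144000 zł × 8% = 11520 zł
  723700 zł × 16% = 115792 zł
  → 127312 zł

354250 zł > 127312 zł, so the tentative minimum tax is the binding amount.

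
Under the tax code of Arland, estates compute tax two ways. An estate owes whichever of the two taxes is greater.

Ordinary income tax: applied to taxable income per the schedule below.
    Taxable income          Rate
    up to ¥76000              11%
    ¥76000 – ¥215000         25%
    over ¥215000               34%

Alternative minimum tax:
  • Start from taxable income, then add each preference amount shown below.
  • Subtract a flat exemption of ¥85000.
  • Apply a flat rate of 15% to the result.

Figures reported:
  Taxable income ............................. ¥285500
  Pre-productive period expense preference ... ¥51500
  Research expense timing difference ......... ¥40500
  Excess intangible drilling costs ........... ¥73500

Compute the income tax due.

¥67080

Alternative minimum tax:
  Adjusted income: ¥285500 + ¥51500 + ¥40500 + ¥73500 = ¥451000
  Less exemption ¥85000 → base ¥366000
  ¥366000 × 15% = ¥54900

Ordinary income tax:
  ¥76000 × 11% = ¥8360
  ¥139000 × 25% = ¥34750
  ¥70500 × 34% = ¥23970
  → ¥67080

¥67080 > ¥54900, so the ordinary income tax governs.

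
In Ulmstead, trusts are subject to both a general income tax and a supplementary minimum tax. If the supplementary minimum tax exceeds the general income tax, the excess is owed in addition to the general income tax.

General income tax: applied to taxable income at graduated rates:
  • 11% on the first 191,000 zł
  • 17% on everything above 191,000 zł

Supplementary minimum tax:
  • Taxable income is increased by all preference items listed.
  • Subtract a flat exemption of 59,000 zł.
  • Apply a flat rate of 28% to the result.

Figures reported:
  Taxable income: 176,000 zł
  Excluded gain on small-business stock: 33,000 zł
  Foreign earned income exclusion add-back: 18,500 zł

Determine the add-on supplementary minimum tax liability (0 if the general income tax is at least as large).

27,820 zł

General income tax:
  176,000 zł × 11% = 19,360 zł

Supplementary minimum tax:
  Adjusted income: 176,000 zł + 33,000 zł + 18,500 zł = 227,500 zł
  Less exemption 59,000 zł → base 168,500 zł
  168,500 zł × 28% = 47,180 zł

Excess of supplementary minimum tax over general income tax: 47,180 zł − 19,360 zł = 27,820 zł.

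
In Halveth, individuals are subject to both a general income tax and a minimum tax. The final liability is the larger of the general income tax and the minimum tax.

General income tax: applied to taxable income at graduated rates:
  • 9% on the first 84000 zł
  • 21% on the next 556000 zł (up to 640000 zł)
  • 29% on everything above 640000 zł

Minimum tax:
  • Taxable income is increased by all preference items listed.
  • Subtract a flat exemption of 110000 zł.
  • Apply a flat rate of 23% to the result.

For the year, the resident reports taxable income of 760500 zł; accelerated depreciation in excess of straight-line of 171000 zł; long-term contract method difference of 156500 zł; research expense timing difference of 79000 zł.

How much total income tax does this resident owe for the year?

General income tax:
  84000 zł × 9% = 7560 zł
  556000 zł × 21% = 116760 zł
  120500 zł × 29% = 34945 zł
  → 159265 zł

Minimum tax:
  Adjusted income: 760500 zł + 171000 zł + 156500 zł + 79000 zł = 1167000 zł
  Less exemption 110000 zł → base 1057000 zł
  1057000 zł × 23% = 243110 zł

243110 zł > 159265 zł, so the minimum tax is the binding amount.

243110 zł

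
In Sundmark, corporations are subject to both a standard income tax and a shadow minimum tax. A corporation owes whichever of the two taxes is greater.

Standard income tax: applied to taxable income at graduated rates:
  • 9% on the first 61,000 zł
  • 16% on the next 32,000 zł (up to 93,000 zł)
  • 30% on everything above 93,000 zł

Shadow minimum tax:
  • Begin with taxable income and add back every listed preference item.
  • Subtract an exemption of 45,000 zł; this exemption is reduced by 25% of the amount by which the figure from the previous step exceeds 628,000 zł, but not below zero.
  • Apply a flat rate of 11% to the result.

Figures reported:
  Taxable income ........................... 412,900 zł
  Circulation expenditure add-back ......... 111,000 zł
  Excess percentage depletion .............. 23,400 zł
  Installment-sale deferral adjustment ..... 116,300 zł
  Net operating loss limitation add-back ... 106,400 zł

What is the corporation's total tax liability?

106,580 zł

Standard income tax:
  61,000 zł × 9% = 5,490 zł
  32,000 zł × 16% = 5,120 zł
  319,900 zł × 30% = 95,970 zł
  → 106,580 zł

Shadow minimum tax:
  Adjusted income: 412,900 zł + 111,000 zł + 23,400 zł + 116,300 zł + 106,400 zł = 770,000 zł
  Exemption: 45,000 zł − 25% × (770,000 zł − 628,000 zł) = 45,000 zł − 35,500 zł = 9,500 zł
  Base: 770,000 zł − 9,500 zł = 760,500 zł
  760,500 zł × 11% = 83,655 zł

106,580 zł > 83,655 zł, so the standard income tax governs.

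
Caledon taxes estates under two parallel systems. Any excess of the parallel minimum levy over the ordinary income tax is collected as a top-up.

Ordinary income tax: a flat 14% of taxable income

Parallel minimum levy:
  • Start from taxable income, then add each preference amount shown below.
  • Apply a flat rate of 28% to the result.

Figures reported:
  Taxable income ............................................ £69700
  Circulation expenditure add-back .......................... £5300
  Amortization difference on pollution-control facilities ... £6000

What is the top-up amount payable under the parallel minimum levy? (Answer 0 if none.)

Parallel minimum levy:
  Adjusted income: £69700 + £5300 + £6000 = £81000
  £81000 × 28% = £22680

Ordinary income tax:
  £69700 × 14% = £9758

Excess of parallel minimum levy over ordinary income tax: £22680 − £9758 = £12922.

£12922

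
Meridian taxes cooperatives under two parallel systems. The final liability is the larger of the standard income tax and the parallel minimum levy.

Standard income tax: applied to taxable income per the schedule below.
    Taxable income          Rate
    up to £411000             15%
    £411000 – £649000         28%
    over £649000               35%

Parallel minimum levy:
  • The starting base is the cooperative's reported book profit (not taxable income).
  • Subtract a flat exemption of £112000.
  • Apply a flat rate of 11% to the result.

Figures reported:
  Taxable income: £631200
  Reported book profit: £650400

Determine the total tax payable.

£123306

Standard income tax:
  £411000 × 15% = £61650
  £220200 × 28% = £61656
  → £123306

Parallel minimum levy:
  Base (reported book profit): £650400
  Less exemption £112000 → base £538400
  £538400 × 11% = £59224

£123306 > £59224, so the standard income tax governs.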